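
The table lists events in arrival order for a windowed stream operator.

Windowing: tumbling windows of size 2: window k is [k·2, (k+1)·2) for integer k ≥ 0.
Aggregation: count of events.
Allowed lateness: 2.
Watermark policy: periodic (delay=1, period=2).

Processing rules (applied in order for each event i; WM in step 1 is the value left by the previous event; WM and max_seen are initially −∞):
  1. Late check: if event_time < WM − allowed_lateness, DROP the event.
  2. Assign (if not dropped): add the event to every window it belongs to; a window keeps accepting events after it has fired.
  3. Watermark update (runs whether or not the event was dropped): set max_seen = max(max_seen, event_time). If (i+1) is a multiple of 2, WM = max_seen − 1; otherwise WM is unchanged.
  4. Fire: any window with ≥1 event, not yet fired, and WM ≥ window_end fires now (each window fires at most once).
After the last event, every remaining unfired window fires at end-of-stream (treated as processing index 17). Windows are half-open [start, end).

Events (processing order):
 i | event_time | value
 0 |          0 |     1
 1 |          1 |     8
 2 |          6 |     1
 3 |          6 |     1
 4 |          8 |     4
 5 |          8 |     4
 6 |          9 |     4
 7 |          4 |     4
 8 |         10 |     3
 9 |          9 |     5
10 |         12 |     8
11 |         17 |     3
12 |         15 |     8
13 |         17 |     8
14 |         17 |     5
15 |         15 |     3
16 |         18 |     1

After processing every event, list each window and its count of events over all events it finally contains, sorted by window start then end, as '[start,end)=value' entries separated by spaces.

i=0 t=0 v=1: → [0,2); WM=−∞
i=1 t=1 v=8: → [0,2); WM=0
i=2 t=6 v=1: → [6,8); WM=0
i=3 t=6 v=1: → [6,8); WM=5; [0,2) fires=2
i=4 t=8 v=4: → [8,10); WM=5
i=5 t=8 v=4: → [8,10); WM=7
i=6 t=9 v=4: → [8,10); WM=7
i=7 t=4 v=4: DROP (t<7-2); WM=8; [6,8) fires=2
i=8 t=10 v=3: → [10,12); WM=8
i=9 t=9 v=5: → [8,10); WM=9
i=10 t=12 v=8: → [12,14); WM=9
i=11 t=17 v=3: → [16,18); WM=16; [8,10) fires=4 [10,12) fires=1 [12,14) fires=1
i=12 t=15 v=8: → [14,16); WM=16; [14,16) fires=1
i=13 t=17 v=8: → [16,18); WM=16
i=14 t=17 v=5: → [16,18); WM=16
i=15 t=15 v=3: → [14,16); WM=16
i=16 t=18 v=1: → [18,20); WM=16

[0,2)=2 [6,8)=2 [8,10)=4 [10,12)=1 [12,14)=1 [14,16)=2 [16,18)=3 [18,20)=1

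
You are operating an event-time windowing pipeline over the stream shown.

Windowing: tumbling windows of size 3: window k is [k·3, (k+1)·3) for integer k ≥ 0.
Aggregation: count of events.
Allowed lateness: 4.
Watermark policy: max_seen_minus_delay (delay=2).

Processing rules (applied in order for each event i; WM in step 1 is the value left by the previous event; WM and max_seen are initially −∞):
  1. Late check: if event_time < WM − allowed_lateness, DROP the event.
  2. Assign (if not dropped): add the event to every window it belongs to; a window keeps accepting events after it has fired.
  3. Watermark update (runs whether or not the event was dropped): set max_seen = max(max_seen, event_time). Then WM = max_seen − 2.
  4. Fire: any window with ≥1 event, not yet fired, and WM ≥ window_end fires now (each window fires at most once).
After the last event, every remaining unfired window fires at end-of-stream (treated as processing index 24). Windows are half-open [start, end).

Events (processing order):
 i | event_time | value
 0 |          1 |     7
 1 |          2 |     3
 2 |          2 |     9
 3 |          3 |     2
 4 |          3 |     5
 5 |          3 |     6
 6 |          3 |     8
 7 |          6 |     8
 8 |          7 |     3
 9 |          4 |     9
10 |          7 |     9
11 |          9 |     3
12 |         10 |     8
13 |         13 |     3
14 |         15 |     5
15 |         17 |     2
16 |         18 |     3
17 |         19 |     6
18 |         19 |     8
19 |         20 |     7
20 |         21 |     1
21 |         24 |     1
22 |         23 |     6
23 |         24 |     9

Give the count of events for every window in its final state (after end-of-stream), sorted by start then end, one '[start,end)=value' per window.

i=0 t=1 v=7: → [0,3); WM=-1
i=1 t=2 v=3: → [0,3); WM=0
i=2 t=2 v=9: → [0,3); WM=0
i=3 t=3 v=2: → [3,6); WM=1
i=4 t=3 v=5: → [3,6); WM=1
i=5 t=3 v=6: → [3,6); WM=1
i=6 t=3 v=8: → [3,6); WM=1
i=7 t=6 v=8: → [6,9); WM=4; [0,3) fires=3
i=8 t=7 v=3: → [6,9); WM=5
i=9 t=4 v=9: → [3,6); WM=5
i=10 t=7 v=9: → [6,9); WM=5
i=11 t=9 v=3: → [9,12); WM=7; [3,6) fires=5
i=12 t=10 v=8: → [9,12); WM=8
i=13 t=13 v=3: → [12,15); WM=11; [6,9) fires=3
i=14 t=15 v=5: → [15,18); WM=13; [9,12) fires=2
i=15 t=17 v=2: → [15,18); WM=15; [12,15) fires=1
i=16 t=18 v=3: → [18,21); WM=16
i=17 t=19 v=6: → [18,21); WM=17
i=18 t=19 v=8: → [18,21); WM=17
i=19 t=20 v=7: → [18,21); WM=18; [15,18) fires=2
i=20 t=21 v=1: → [21,24); WM=19
i=21 t=24 v=1: → [24,27); WM=22; [18,21) fires=4
i=22 t=23 v=6: → [21,24); WM=22
i=23 t=24 v=9: → [24,27); WM=22

[0,3)=3 [3,6)=5 [6,9)=3 [9,12)=2 [12,15)=1 [15,18)=2 [18,21)=4 [21,24)=2 [24,27)=2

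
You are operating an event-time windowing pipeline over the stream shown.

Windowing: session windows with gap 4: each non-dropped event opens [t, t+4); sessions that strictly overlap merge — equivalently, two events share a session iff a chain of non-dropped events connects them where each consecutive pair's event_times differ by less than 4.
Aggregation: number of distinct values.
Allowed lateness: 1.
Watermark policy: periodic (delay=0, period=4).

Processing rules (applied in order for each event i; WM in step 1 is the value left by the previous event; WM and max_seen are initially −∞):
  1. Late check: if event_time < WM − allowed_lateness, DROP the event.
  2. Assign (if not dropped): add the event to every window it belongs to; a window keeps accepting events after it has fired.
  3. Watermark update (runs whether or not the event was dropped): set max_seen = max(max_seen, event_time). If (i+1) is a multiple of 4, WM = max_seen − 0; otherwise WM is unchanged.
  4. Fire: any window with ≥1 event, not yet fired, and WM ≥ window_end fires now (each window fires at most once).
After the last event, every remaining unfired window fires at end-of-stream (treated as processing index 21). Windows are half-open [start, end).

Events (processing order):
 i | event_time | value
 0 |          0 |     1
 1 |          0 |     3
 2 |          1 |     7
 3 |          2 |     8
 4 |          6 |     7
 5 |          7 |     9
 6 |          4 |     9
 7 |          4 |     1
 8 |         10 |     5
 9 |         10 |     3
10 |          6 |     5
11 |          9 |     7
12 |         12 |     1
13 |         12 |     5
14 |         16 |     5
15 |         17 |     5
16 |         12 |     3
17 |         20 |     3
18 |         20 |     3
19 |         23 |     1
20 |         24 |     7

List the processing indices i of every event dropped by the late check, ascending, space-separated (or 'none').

16

i=0 t=0 v=1: → [0,4); WM=−∞
i=1 t=0 v=3: → [0,4); WM=−∞
i=2 t=1 v=7: → [0,5); WM=−∞
i=3 t=2 v=8: → [0,6); WM=2
i=4 t=6 v=7: → [6,10); WM=2
i=5 t=7 v=9: → [6,11); WM=2
i=6 t=4 v=9: → [0,11); WM=2
i=7 t=4 v=1: → [0,11); WM=7
i=8 t=10 v=5: → [0,14); WM=7
i=9 t=10 v=3: → [0,14); WM=7
i=10 t=6 v=5: → [0,14); WM=7
i=11 t=9 v=7: → [0,14); WM=10
i=12 t=12 v=1: → [0,16); WM=10
i=13 t=12 v=5: → [0,16); WM=10
i=14 t=16 v=5: → [16,20); WM=10
i=15 t=17 v=5: → [16,21); WM=17
i=16 t=12 v=3: DROP (t<17-1); WM=17
i=17 t=20 v=3: → [16,24); WM=17
i=18 t=20 v=3: → [16,24); WM=17
i=19 t=23 v=1: → [16,27); WM=23
i=20 t=24 v=7: → [16,28); WM=23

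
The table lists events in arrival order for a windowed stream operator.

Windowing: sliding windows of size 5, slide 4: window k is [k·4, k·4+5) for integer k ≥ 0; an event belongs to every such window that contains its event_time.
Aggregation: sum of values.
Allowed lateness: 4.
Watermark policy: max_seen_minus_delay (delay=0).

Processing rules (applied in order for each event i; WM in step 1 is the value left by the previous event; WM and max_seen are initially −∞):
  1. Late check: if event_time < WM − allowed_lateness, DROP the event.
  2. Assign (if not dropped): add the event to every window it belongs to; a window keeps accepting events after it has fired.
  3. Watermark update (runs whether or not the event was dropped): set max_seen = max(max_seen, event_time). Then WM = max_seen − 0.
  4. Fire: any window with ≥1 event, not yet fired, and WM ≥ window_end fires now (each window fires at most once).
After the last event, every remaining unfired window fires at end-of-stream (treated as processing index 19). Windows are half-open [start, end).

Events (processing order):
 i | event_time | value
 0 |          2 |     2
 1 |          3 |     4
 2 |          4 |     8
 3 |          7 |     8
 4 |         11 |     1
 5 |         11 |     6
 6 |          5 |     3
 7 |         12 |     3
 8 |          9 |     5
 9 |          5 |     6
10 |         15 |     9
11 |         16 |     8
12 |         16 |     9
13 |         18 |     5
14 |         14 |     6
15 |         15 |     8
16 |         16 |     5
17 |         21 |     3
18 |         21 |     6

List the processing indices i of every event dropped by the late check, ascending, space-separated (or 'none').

i=0 t=2 v=2: → [0,5); WM=2
i=1 t=3 v=4: → [0,5); WM=3
i=2 t=4 v=8: → [4,9),[0,5); WM=4
i=3 t=7 v=8: → [4,9); WM=7; [0,5) fires=14
i=4 t=11 v=1: → [8,13); WM=11; [4,9) fires=16
i=5 t=11 v=6: → [8,13); WM=11
i=6 t=5 v=3: DROP (t<11-4); WM=11
i=7 t=12 v=3: → [12,17),[8,13); WM=12
i=8 t=9 v=5: → [8,13); WM=12
i=9 t=5 v=6: DROP (t<12-4); WM=12
i=10 t=15 v=9: → [12,17); WM=15; [8,13) fires=15
i=11 t=16 v=8: → [16,21),[12,17); WM=16
i=12 t=16 v=9: → [16,21),[12,17); WM=16
i=13 t=18 v=5: → [16,21); WM=18; [12,17) fires=29
i=14 t=14 v=6: → [12,17); WM=18
i=15 t=15 v=8: → [12,17); WM=18
i=16 t=16 v=5: → [16,21),[12,17); WM=18
i=17 t=21 v=3: → [20,25); WM=21; [16,21) fires=27
i=18 t=21 v=6: → [20,25); WM=21

6 9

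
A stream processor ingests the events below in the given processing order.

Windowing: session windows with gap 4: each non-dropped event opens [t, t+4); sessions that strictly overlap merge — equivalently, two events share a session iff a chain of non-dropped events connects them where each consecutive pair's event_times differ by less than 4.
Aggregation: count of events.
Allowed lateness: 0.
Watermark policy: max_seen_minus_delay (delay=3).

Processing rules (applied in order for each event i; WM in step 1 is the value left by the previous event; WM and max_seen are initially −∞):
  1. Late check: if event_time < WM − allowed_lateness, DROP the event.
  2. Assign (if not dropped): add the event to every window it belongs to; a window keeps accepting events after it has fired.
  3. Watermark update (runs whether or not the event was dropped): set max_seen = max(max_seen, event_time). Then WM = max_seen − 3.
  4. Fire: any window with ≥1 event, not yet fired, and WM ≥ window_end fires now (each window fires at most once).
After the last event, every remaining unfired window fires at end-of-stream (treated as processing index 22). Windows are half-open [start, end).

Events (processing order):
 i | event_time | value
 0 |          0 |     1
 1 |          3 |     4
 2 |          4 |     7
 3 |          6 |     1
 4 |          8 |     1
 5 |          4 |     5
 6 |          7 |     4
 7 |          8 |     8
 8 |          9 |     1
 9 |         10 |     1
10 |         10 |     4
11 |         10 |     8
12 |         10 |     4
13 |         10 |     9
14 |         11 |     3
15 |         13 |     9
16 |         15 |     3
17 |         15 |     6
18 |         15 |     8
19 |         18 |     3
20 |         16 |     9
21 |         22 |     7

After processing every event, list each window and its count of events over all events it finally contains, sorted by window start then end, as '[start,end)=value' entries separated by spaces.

[0,22)=20 [22,26)=1

i=0 t=0 v=1: → [0,4); WM=-3
i=1 t=3 v=4: → [0,7); WM=0
i=2 t=4 v=7: → [0,8); WM=1
i=3 t=6 v=1: → [0,10); WM=3
i=4 t=8 v=1: → [0,12); WM=5
i=5 t=4 v=5: DROP (t<5-0); WM=5
i=6 t=7 v=4: → [0,12); WM=5
i=7 t=8 v=8: → [0,12); WM=5
i=8 t=9 v=1: → [0,13); WM=6
i=9 t=10 v=1: → [0,14); WM=7
i=10 t=10 v=4: → [0,14); WM=7
i=11 t=10 v=8: → [0,14); WM=7
i=12 t=10 v=4: → [0,14); WM=7
i=13 t=10 v=9: → [0,14); WM=7
i=14 t=11 v=3: → [0,15); WM=8
i=15 t=13 v=9: → [0,17); WM=10
i=16 t=15 v=3: → [0,19); WM=12
i=17 t=15 v=6: → [0,19); WM=12
i=18 t=15 v=8: → [0,19); WM=12
i=19 t=18 v=3: → [0,22); WM=15
i=20 t=16 v=9: → [0,22); WM=15
i=21 t=22 v=7: → [22,26); WM=19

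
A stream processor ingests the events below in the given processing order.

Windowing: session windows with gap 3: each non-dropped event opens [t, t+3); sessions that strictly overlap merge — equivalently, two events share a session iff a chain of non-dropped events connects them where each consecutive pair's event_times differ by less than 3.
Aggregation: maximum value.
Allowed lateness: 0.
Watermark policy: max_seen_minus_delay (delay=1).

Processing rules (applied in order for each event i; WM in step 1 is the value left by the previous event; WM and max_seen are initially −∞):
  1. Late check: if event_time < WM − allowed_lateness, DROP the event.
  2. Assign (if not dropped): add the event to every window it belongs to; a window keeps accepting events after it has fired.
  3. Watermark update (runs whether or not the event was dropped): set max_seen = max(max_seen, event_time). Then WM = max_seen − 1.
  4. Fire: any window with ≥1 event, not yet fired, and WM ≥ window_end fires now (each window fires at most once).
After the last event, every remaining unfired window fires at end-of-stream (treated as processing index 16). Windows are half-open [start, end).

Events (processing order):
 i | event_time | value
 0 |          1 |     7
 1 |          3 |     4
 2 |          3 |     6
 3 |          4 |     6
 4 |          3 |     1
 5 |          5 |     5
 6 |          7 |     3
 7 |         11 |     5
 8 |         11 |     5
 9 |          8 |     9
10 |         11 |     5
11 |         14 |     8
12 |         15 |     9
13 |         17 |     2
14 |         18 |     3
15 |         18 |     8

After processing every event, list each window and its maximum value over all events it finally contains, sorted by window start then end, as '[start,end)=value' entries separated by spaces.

[1,10)=7 [11,14)=5 [14,21)=9

i=0 t=1 v=7: → [1,4); WM=0
i=1 t=3 v=4: → [1,6); WM=2
i=2 t=3 v=6: → [1,6); WM=2
i=3 t=4 v=6: → [1,7); WM=3
i=4 t=3 v=1: → [1,7); WM=3
i=5 t=5 v=5: → [1,8); WM=4
i=6 t=7 v=3: → [1,10); WM=6
i=7 t=11 v=5: → [11,14); WM=10
i=8 t=11 v=5: → [11,14); WM=10
i=9 t=8 v=9: DROP (t<10-0); WM=10
i=10 t=11 v=5: → [11,14); WM=10
i=11 t=14 v=8: → [14,17); WM=13
i=12 t=15 v=9: → [14,18); WM=14
i=13 t=17 v=2: → [14,20); WM=16
i=14 t=18 v=3: → [14,21); WM=17
i=15 t=18 v=8: → [14,21); WM=17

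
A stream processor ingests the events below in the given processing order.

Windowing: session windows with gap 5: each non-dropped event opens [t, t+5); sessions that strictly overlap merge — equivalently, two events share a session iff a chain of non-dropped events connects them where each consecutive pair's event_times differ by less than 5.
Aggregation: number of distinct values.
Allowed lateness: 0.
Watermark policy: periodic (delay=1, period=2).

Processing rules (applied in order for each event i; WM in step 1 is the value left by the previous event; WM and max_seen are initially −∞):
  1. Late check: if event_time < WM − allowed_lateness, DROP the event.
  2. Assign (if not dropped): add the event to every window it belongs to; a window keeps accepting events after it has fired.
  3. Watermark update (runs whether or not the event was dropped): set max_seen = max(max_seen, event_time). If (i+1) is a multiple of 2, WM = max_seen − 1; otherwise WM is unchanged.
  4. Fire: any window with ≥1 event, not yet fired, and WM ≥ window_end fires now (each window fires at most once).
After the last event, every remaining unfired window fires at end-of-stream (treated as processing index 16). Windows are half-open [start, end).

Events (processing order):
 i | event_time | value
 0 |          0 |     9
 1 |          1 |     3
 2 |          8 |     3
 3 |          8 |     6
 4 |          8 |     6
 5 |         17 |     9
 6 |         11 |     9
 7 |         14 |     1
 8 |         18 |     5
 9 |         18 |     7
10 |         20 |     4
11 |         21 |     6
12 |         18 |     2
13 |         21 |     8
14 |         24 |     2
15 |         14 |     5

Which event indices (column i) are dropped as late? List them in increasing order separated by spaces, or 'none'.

i=0 t=0 v=9: → [0,5); WM=−∞
i=1 t=1 v=3: → [0,6); WM=0
i=2 t=8 v=3: → [8,13); WM=0
i=3 t=8 v=6: → [8,13); WM=7
i=4 t=8 v=6: → [8,13); WM=7
i=5 t=17 v=9: → [17,22); WM=16
i=6 t=11 v=9: DROP (t<16-0); WM=16
i=7 t=14 v=1: DROP (t<16-0); WM=16
i=8 t=18 v=5: → [17,23); WM=16
i=9 t=18 v=7: → [17,23); WM=17
i=10 t=20 v=4: → [17,25); WM=17
i=11 t=21 v=6: → [17,26); WM=20
i=12 t=18 v=2: DROP (t<20-0); WM=20
i=13 t=21 v=8: → [17,26); WM=20
i=14 t=24 v=2: → [17,29); WM=20
i=15 t=14 v=5: DROP (t<20-0); WM=23

6 7 12 15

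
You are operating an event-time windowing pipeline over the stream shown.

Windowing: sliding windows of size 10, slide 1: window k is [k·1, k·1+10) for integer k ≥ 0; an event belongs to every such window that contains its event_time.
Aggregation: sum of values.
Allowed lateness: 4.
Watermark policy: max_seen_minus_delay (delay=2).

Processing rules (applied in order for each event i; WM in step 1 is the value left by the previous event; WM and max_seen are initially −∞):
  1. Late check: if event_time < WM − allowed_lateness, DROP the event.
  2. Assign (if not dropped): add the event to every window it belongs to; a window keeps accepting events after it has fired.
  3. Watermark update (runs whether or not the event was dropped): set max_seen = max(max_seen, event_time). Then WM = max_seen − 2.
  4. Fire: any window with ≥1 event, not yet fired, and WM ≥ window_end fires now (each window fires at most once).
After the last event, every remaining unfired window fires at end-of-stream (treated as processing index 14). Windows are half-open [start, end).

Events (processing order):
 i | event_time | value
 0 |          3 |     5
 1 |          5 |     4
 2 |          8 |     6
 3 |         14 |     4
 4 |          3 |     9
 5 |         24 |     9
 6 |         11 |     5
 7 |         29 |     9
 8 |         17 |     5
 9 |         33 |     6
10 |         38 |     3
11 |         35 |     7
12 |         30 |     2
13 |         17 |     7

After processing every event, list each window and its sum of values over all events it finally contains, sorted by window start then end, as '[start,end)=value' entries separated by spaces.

i=0 t=3 v=5: → [3,13),[2,12),[1,11),[0,10); WM=1
i=1 t=5 v=4: → [5,15),[4,14),[3,13),[2,12),[1,11),[0,10); WM=3
i=2 t=8 v=6: → [8,18),[7,17),[6,16),[5,15),[4,14),[3,13),[2,12),[1,11),[0,10); WM=6
i=3 t=14 v=4: → [14,24),[13,23),[12,22),[11,21),[10,20),[9,19),[8,18),[7,17),[6,16),[5,15); WM=12; [0,10) fires=15 [1,11) fires=15 [2,12) fires=15
i=4 t=3 v=9: DROP (t<12-4); WM=12
i=5 t=24 v=9: → [24,34),[23,33),[22,32),[21,31),[20,30),[19,29),[18,28),[17,27),[16,26),[15,25); WM=22; [3,13) fires=15 [4,14) fires=10 [5,15) fires=14 [6,16) fires=10 [7,17) fires=10 [8,18) fires=10 [9,19) fires=4 [10,20) fires=4 [11,21) fires=4 [12,22) fires=4
i=6 t=11 v=5: DROP (t<22-4); WM=22
i=7 t=29 v=9: → [29,39),[28,38),[27,37),[26,36),[25,35),[24,34),[23,33),[22,32),[21,31),[20,30); WM=27; [13,23) fires=4 [14,24) fires=4 [15,25) fires=9 [16,26) fires=9 [17,27) fires=9
i=8 t=17 v=5: DROP (t<27-4); WM=27
i=9 t=33 v=6: → [33,43),[32,42),[31,41),[30,40),[29,39),[28,38),[27,37),[26,36),[25,35),[24,34); WM=31; [18,28) fires=9 [19,29) fires=9 [20,30) fires=18 [21,31) fires=18
i=10 t=38 v=3: → [38,48),[37,47),[36,46),[35,45),[34,44),[33,43),[32,42),[31,41),[30,40),[29,39); WM=36; [22,32) fires=18 [23,33) fires=18 [24,34) fires=24 [25,35) fires=15 [26,36) fires=15
i=11 t=35 v=7: → [35,45),[34,44),[33,43),[32,42),[31,41),[30,40),[29,39),[28,38),[27,37),[26,36); WM=36
i=12 t=30 v=2: DROP (t<36-4); WM=36
i=13 t=17 v=7: DROP (t<36-4); WM=36

[0,10)=15 [1,11)=15 [2,12)=15 [3,13)=15 [4,14)=10 [5,15)=14 [6,16)=10 [7,17)=10 [8,18)=10 [9,19)=4 [10,20)=4 [11,21)=4 [12,22)=4 [13,23)=4 [14,24)=4 [15,25)=9 [16,26)=9 [17,27)=9 [18,28)=9 [19,29)=9 [20,30)=18 [21,31)=18 [22,32)=18 [23,33)=18 [24,34)=24 [25,35)=15 [26,36)=22 [27,37)=22 [28,38)=22 [29,39)=25 [30,40)=16 [31,41)=16 [32,42)=16 [33,43)=16 [34,44)=10 [35,45)=10 [36,46)=3 [37,47)=3 [38,48)=3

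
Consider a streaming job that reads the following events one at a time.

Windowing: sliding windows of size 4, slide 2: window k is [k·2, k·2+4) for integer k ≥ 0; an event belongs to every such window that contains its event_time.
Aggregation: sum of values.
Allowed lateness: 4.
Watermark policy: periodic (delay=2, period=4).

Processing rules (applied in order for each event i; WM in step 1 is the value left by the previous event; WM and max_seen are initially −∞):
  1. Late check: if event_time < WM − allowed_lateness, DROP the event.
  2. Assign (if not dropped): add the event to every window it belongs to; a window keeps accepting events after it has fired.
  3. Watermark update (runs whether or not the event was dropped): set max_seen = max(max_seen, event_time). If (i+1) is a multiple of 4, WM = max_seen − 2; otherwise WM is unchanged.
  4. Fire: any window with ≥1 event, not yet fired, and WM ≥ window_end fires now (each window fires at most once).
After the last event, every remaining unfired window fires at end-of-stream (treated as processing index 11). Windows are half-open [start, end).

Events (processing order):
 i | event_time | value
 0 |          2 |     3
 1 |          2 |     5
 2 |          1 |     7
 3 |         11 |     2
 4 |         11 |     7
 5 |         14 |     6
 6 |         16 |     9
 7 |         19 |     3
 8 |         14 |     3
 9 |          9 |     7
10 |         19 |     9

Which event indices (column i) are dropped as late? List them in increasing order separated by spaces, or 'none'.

i=0 t=2 v=3: → [2,6),[0,4); WM=−∞
i=1 t=2 v=5: → [2,6),[0,4); WM=−∞
i=2 t=1 v=7: → [0,4); WM=−∞
i=3 t=11 v=2: → [10,14),[8,12); WM=9; [0,4) fires=15 [2,6) fires=8
i=4 t=11 v=7: → [10,14),[8,12); WM=9
i=5 t=14 v=6: → [14,18),[12,16); WM=9
i=6 t=16 v=9: → [16,20),[14,18); WM=9
i=7 t=19 v=3: → [18,22),[16,20); WM=17; [8,12) fires=9 [10,14) fires=9 [12,16) fires=6
i=8 t=14 v=3: → [14,18),[12,16); WM=17
i=9 t=9 v=7: DROP (t<17-4); WM=17
i=10 t=19 v=9: → [18,22),[16,20); WM=17

9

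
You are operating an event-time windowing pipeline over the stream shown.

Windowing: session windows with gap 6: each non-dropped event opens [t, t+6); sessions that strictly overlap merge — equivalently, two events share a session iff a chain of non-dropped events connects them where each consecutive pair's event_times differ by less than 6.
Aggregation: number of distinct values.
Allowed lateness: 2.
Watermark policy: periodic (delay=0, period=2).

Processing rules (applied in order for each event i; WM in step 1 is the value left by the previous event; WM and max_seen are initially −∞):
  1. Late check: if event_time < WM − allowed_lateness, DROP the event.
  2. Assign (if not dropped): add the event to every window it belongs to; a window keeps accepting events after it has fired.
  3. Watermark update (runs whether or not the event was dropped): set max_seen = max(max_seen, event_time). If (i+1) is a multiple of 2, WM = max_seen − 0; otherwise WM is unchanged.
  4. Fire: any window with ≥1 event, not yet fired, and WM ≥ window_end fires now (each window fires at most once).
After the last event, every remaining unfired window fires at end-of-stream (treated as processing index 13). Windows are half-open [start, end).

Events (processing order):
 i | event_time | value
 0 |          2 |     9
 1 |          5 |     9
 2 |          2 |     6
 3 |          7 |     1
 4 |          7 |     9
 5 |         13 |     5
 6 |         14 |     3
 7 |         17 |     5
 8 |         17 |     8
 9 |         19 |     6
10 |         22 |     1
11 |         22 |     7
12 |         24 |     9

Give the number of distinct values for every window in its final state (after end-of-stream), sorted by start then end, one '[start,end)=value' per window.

i=0 t=2 v=9: → [2,8); WM=−∞
i=1 t=5 v=9: → [2,11); WM=5
i=2 t=2 v=6: DROP (t<5-2); WM=5
i=3 t=7 v=1: → [2,13); WM=7
i=4 t=7 v=9: → [2,13); WM=7
i=5 t=13 v=5: → [13,19); WM=13
i=6 t=14 v=3: → [13,20); WM=13
i=7 t=17 v=5: → [13,23); WM=17
i=8 t=17 v=8: → [13,23); WM=17
i=9 t=19 v=6: → [13,25); WM=19
i=10 t=22 v=1: → [13,28); WM=19
i=11 t=22 v=7: → [13,28); WM=22
i=12 t=24 v=9: → [13,30); WM=22

[2,13)=2 [13,30)=7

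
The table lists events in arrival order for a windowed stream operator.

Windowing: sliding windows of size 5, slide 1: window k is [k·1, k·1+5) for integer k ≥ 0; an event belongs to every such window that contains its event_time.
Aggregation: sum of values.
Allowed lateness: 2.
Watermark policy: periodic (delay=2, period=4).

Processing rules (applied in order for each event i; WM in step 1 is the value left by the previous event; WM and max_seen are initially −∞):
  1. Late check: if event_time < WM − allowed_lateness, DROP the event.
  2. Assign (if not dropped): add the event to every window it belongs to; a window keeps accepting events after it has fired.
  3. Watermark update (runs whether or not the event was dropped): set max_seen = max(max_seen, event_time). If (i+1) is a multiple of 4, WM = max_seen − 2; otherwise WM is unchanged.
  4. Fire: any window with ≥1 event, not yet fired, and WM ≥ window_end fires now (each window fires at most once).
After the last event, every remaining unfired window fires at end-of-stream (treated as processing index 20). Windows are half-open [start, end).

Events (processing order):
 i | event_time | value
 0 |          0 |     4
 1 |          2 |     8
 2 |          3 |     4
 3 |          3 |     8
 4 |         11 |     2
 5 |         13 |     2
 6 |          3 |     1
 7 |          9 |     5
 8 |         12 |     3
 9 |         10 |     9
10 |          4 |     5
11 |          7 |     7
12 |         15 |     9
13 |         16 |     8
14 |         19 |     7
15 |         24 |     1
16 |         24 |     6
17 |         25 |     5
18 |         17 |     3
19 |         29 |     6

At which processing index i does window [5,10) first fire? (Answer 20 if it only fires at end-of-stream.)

i=0 t=0 v=4: → [0,5); WM=−∞
i=1 t=2 v=8: → [2,7),[1,6),[0,5); WM=−∞
i=2 t=3 v=4: → [3,8),[2,7),[1,6),[0,5); WM=−∞
i=3 t=3 v=8: → [3,8),[2,7),[1,6),[0,5); WM=1
i=4 t=11 v=2: → [11,16),[10,15),[9,14),[8,13),[7,12); WM=1
i=5 t=13 v=2: → [13,18),[12,17),[11,16),[10,15),[9,14); WM=1
i=6 t=3 v=1: → [3,8),[2,7),[1,6),[0,5); WM=1
i=7 t=9 v=5: → [9,14),[8,13),[7,12),[6,11),[5,10); WM=11; [0,5) fires=25 [1,6) fires=21 [2,7) fires=21 [3,8) fires=13 [5,10) fires=5 [6,11) fires=5
i=8 t=12 v=3: → [12,17),[11,16),[10,15),[9,14),[8,13); WM=11
i=9 t=10 v=9: → [10,15),[9,14),[8,13),[7,12),[6,11); WM=11
i=10 t=4 v=5: DROP (t<11-2); WM=11
i=11 t=7 v=7: DROP (t<11-2); WM=11
i=12 t=15 v=9: → [15,20),[14,19),[13,18),[12,17),[11,16); WM=11
i=13 t=16 v=8: → [16,21),[15,20),[14,19),[13,18),[12,17); WM=11
i=14 t=19 v=7: → [19,24),[18,23),[17,22),[16,21),[15,20); WM=11
i=15 t=24 v=1: → [24,29),[23,28),[22,27),[21,26),[20,25); WM=22; [7,12) fires=16 [8,13) fires=19 [9,14) fires=21 [10,15) fires=16 [11,16) fires=16 [12,17) fires=22 [13,18) fires=19 [14,19) fires=17 [15,20) fires=24 [16,21) fires=15 [17,22) fires=7
i=16 t=24 v=6: → [24,29),[23,28),[22,27),[21,26),[20,25); WM=22
i=17 t=25 v=5: → [25,30),[24,29),[23,28),[22,27),[21,26); WM=22
i=18 t=17 v=3: DROP (t<22-2); WM=22
i=19 t=29 v=6: → [29,34),[28,33),[27,32),[26,31),[25,30); WM=27; [18,23) fires=7 [19,24) fires=7 [20,25) fires=7 [21,26) fires=12 [22,27) fires=12

7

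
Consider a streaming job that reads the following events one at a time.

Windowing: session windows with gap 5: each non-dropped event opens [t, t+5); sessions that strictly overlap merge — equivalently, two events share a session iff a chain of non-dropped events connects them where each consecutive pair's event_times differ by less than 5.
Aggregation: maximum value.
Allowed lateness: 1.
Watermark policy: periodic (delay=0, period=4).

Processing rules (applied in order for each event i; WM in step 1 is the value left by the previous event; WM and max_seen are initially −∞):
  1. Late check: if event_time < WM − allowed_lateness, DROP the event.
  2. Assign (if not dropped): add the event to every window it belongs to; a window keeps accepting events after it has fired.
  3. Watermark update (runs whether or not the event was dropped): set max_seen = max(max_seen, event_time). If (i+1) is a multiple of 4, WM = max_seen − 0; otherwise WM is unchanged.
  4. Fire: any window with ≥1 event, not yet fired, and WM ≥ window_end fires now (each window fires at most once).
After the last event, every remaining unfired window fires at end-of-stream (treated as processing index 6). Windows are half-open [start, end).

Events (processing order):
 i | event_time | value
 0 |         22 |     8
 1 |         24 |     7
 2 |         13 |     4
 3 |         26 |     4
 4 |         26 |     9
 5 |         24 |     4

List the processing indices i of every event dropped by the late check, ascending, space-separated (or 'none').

5

i=0 t=22 v=8: → [22,27); WM=−∞
i=1 t=24 v=7: → [22,29); WM=−∞
i=2 t=13 v=4: → [13,18); WM=−∞
i=3 t=26 v=4: → [22,31); WM=26
i=4 t=26 v=9: → [22,31); WM=26
i=5 t=24 v=4: DROP (t<26-1); WM=26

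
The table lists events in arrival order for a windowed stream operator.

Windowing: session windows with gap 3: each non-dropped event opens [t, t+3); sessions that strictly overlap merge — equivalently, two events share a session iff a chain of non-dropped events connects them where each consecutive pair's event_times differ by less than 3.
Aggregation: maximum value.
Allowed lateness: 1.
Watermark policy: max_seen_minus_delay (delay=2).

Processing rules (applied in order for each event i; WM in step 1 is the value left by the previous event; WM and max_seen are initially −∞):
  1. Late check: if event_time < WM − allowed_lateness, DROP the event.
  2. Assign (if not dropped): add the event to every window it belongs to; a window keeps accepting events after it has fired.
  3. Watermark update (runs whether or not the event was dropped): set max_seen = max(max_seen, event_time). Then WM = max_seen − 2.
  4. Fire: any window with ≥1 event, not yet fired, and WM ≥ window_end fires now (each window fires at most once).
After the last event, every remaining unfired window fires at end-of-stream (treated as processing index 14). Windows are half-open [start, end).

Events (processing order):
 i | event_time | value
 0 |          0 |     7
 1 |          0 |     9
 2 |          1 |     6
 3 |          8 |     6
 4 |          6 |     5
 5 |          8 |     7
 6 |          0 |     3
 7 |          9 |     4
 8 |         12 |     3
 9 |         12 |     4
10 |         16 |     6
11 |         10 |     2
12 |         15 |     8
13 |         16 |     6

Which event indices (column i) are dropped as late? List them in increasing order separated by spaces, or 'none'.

6 11

i=0 t=0 v=7: → [0,3); WM=-2
i=1 t=0 v=9: → [0,3); WM=-2
i=2 t=1 v=6: → [0,4); WM=-1
i=3 t=8 v=6: → [8,11); WM=6
i=4 t=6 v=5: → [6,11); WM=6
i=5 t=8 v=7: → [6,11); WM=6
i=6 t=0 v=3: DROP (t<6-1); WM=6
i=7 t=9 v=4: → [6,12); WM=7
i=8 t=12 v=3: → [12,15); WM=10
i=9 t=12 v=4: → [12,15); WM=10
i=10 t=16 v=6: → [16,19); WM=14
i=11 t=10 v=2: DROP (t<14-1); WM=14
i=12 t=15 v=8: → [15,19); WM=14
i=13 t=16 v=6: → [15,19); WM=14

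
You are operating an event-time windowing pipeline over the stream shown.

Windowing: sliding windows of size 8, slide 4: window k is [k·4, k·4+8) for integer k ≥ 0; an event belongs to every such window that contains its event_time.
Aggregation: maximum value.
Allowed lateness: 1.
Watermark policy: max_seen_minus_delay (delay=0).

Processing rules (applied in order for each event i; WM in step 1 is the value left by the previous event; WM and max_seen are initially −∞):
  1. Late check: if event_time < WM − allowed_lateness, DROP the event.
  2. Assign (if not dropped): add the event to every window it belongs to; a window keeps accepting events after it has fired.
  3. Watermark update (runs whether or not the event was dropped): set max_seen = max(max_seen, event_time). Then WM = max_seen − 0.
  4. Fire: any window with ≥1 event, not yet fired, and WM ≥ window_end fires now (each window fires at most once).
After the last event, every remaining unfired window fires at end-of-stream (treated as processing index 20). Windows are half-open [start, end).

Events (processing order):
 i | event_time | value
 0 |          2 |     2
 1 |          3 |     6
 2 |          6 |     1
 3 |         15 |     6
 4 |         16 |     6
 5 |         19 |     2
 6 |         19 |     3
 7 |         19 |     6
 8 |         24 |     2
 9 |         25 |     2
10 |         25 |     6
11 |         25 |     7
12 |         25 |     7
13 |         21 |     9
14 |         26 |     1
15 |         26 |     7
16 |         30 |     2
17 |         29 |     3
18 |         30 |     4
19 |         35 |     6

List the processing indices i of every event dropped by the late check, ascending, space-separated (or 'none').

i=0 t=2 v=2: → [0,8); WM=2
i=1 t=3 v=6: → [0,8); WM=3
i=2 t=6 v=1: → [4,12),[0,8); WM=6
i=3 t=15 v=6: → [12,20),[8,16); WM=15; [0,8) fires=6 [4,12) fires=1
i=4 t=16 v=6: → [16,24),[12,20); WM=16; [8,16) fires=6
i=5 t=19 v=2: → [16,24),[12,20); WM=19
i=6 t=19 v=3: → [16,24),[12,20); WM=19
i=7 t=19 v=6: → [16,24),[12,20); WM=19
i=8 t=24 v=2: → [24,32),[20,28); WM=24; [12,20) fires=6 [16,24) fires=6
i=9 t=25 v=2: → [24,32),[20,28); WM=25
i=10 t=25 v=6: → [24,32),[20,28); WM=25
i=11 t=25 v=7: → [24,32),[20,28); WM=25
i=12 t=25 v=7: → [24,32),[20,28); WM=25
i=13 t=21 v=9: DROP (t<25-1); WM=25
i=14 t=26 v=1: → [24,32),[20,28); WM=26
i=15 t=26 v=7: → [24,32),[20,28); WM=26
i=16 t=30 v=2: → [28,36),[24,32); WM=30; [20,28) fires=7
i=17 t=29 v=3: → [28,36),[24,32); WM=30
i=18 t=30 v=4: → [28,36),[24,32); WM=30
i=19 t=35 v=6: → [32,40),[28,36); WM=35; [24,32) fires=7

13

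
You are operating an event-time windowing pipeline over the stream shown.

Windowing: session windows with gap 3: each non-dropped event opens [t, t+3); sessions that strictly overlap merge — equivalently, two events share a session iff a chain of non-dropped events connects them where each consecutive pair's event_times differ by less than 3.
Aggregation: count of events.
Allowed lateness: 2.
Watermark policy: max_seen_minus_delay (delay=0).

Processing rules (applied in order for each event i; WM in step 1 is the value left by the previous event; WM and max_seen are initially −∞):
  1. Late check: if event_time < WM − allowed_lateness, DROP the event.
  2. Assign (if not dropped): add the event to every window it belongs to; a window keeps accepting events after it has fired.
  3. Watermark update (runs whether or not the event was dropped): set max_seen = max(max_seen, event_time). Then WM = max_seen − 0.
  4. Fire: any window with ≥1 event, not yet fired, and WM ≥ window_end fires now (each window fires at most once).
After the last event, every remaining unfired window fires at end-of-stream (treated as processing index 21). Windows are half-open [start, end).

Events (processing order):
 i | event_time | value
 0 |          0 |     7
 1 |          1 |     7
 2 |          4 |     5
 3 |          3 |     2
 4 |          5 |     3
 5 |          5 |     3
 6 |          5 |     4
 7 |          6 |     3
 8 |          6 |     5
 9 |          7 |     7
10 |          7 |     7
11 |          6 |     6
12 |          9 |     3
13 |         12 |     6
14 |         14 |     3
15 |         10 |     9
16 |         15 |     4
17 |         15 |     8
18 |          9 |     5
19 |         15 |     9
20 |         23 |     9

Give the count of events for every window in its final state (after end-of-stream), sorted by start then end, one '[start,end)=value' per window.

i=0 t=0 v=7: → [0,3); WM=0
i=1 t=1 v=7: → [0,4); WM=1
i=2 t=4 v=5: → [4,7); WM=4
i=3 t=3 v=2: → [0,7); WM=4
i=4 t=5 v=3: → [0,8); WM=5
i=5 t=5 v=3: → [0,8); WM=5
i=6 t=5 v=4: → [0,8); WM=5
i=7 t=6 v=3: → [0,9); WM=6
i=8 t=6 v=5: → [0,9); WM=6
i=9 t=7 v=7: → [0,10); WM=7
i=10 t=7 v=7: → [0,10); WM=7
i=11 t=6 v=6: → [0,10); WM=7
i=12 t=9 v=3: → [0,12); WM=9
i=13 t=12 v=6: → [12,15); WM=12
i=14 t=14 v=3: → [12,17); WM=14
i=15 t=10 v=9: DROP (t<14-2); WM=14
i=16 t=15 v=4: → [12,18); WM=15
i=17 t=15 v=8: → [12,18); WM=15
i=18 t=9 v=5: DROP (t<15-2); WM=15
i=19 t=15 v=9: → [12,18); WM=15
i=20 t=23 v=9: → [23,26); WM=23

[0,12)=13 [12,18)=5 [23,26)=1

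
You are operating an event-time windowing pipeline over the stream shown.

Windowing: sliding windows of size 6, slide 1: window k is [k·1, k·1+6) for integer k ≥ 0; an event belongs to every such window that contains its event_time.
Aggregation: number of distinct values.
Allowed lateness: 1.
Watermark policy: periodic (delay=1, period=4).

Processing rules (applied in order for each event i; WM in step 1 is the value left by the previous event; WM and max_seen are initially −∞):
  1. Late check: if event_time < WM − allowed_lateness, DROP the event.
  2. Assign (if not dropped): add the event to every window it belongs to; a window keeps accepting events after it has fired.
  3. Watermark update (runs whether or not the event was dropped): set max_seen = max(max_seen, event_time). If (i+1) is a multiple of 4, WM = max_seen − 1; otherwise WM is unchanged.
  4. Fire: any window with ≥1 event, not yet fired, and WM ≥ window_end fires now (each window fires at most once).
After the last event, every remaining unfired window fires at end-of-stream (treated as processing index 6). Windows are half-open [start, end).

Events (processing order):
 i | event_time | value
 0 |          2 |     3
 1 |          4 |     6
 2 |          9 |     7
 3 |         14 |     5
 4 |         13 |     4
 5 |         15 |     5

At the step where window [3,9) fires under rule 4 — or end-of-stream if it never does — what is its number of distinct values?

i=0 t=2 v=3: → [2,8),[1,7),[0,6); WM=−∞
i=1 t=4 v=6: → [4,10),[3,9),[2,8),[1,7),[0,6); WM=−∞
i=2 t=9 v=7: → [9,15),[8,14),[7,13),[6,12),[5,11),[4,10); WM=−∞
i=3 t=14 v=5: → [14,20),[13,19),[12,18),[11,17),[10,16),[9,15); WM=13; [0,6) fires=2 [1,7) fires=2 [2,8) fires=2 [3,9) fires=1 [4,10) fires=2 [5,11) fires=1 [6,12) fires=1 [7,13) fires=1
i=4 t=13 v=4: → [13,19),[12,18),[11,17),[10,16),[9,15),[8,14); WM=13
i=5 t=15 v=5: → [15,21),[14,20),[13,19),[12,18),[11,17),[10,16); WM=13

1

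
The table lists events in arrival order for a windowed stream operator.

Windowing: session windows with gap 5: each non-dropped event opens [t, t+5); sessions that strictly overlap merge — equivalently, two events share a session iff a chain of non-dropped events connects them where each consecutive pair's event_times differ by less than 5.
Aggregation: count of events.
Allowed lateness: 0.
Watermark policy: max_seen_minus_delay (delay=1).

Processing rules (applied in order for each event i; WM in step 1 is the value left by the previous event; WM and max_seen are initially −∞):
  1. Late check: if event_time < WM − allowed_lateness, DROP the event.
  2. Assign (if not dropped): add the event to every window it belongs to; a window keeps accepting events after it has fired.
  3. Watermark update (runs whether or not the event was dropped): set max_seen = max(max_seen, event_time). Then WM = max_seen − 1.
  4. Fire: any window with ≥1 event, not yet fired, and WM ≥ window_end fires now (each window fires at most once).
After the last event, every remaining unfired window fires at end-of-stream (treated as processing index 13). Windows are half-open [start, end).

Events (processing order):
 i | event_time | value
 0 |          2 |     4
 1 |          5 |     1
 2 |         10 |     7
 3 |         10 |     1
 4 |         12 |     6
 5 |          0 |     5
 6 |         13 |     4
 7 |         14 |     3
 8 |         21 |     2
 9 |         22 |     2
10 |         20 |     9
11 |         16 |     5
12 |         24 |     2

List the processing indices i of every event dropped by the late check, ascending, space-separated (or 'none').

i=0 t=2 v=4: → [2,7); WM=1
i=1 t=5 v=1: → [2,10); WM=4
i=2 t=10 v=7: → [10,15); WM=9
i=3 t=10 v=1: → [10,15); WM=9
i=4 t=12 v=6: → [10,17); WM=11
i=5 t=0 v=5: DROP (t<11-0); WM=11
i=6 t=13 v=4: → [10,18); WM=12
i=7 t=14 v=3: → [10,19); WM=13
i=8 t=21 v=2: → [21,26); WM=20
i=9 t=22 v=2: → [21,27); WM=21
i=10 t=20 v=9: DROP (t<21-0); WM=21
i=11 t=16 v=5: DROP (t<21-0); WM=21
i=12 t=24 v=2: → [21,29); WM=23

5 10 11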